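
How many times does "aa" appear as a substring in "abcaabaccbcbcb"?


Searching for "aa" in "abcaabaccbcbcb"
Scanning each position:
  Position 0: "ab" => no
  Position 1: "bc" => no
  Position 2: "ca" => no
  Position 3: "aa" => MATCH
  Position 4: "ab" => no
  Position 5: "ba" => no
  Position 6: "ac" => no
  Position 7: "cc" => no
  Position 8: "cb" => no
  Position 9: "bc" => no
  Position 10: "cb" => no
  Position 11: "bc" => no
  Position 12: "cb" => no
Total occurrences: 1

1


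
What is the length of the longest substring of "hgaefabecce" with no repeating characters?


Input: "hgaefabecce"
Sliding window (track last position of each char):
  Position 0 ('h'): window [0,0] length 1 -- new best
  Position 1 ('g'): window [0,1] length 2 -- new best
  Position 2 ('a'): window [0,2] length 3 -- new best
  Position 3 ('e'): window [0,3] length 4 -- new best
  Position 4 ('f'): window [0,4] length 5 -- new best
  Position 5 ('a'): repeat (last at 2), move window start to 3
  Position 5 ('a'): window [3,5] length 3
  Position 6 ('b'): window [3,6] length 4
  Position 7 ('e'): repeat (last at 3), move window start to 4
  Position 7 ('e'): window [4,7] length 4
  Position 8 ('c'): window [4,8] length 5
  Position 9 ('c'): repeat (last at 8), move window start to 9
  Position 9 ('c'): window [9,9] length 1
  Position 10 ('e'): window [9,10] length 2
Longest substring with no repeats: "hgaef" with length 5

5


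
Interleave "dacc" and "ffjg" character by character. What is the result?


Interleaving "dacc" and "ffjg":
  Position 0: 'd' from first, 'f' from second => "df"
  Position 1: 'a' from first, 'f' from second => "af"
  Position 2: 'c' from first, 'j' from second => "cj"
  Position 3: 'c' from first, 'g' from second => "cg"
Result: dfafcjcg

dfafcjcg


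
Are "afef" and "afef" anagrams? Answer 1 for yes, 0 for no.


Strings: "afef", "afef"
Sorted first:  aeff
Sorted second: aeff
Sorted forms match => anagrams

1


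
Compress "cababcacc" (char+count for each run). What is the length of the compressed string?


Input: cababcacc
Runs:
  'c' x 1 => "c1"
  'a' x 1 => "a1"
  'b' x 1 => "b1"
  'a' x 1 => "a1"
  'b' x 1 => "b1"
  'c' x 1 => "c1"
  'a' x 1 => "a1"
  'c' x 2 => "c2"
Compressed: "c1a1b1a1b1c1a1c2"
Compressed length: 16

16


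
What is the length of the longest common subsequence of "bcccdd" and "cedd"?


LCS of "bcccdd" and "cedd"
DP table:
           c    e    d    d
      0    0    0    0    0
  b   0    0    0    0    0
  c   0    1    1    1    1
  c   0    1    1    1    1
  c   0    1    1    1    1
  d   0    1    1    2    2
  d   0    1    1    2    3
LCS length = dp[6][4] = 3

3


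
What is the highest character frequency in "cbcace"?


Input: cbcace
Character counts:
  'a': 1
  'b': 1
  'c': 3
  'e': 1
Maximum frequency: 3

3


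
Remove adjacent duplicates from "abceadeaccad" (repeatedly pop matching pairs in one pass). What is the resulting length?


Input: abceadeaccad
Stack-based adjacent duplicate removal:
  Read 'a': push. Stack: a
  Read 'b': push. Stack: ab
  Read 'c': push. Stack: abc
  Read 'e': push. Stack: abce
  Read 'a': push. Stack: abcea
  Read 'd': push. Stack: abcead
  Read 'e': push. Stack: abceade
  Read 'a': push. Stack: abceadea
  Read 'c': push. Stack: abceadeac
  Read 'c': matches stack top 'c' => pop. Stack: abceadea
  Read 'a': matches stack top 'a' => pop. Stack: abceade
  Read 'd': push. Stack: abceaded
Final stack: "abceaded" (length 8)

8


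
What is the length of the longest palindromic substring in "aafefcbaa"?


Input: "aafefcbaa"
Checking substrings for palindromes:
  [2:5] "fef" (len 3) => palindrome
  [0:2] "aa" (len 2) => palindrome
  [7:9] "aa" (len 2) => palindrome
Longest palindromic substring: "fef" with length 3

3


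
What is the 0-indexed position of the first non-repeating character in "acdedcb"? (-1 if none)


Input: acdedcb
Character frequencies:
  'a': 1
  'b': 1
  'c': 2
  'd': 2
  'e': 1
Scanning left to right for freq == 1:
  Position 0 ('a'): unique! => answer = 0

0


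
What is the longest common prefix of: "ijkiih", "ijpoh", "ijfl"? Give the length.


Words: ijkiih, ijpoh, ijfl
  Position 0: all 'i' => match
  Position 1: all 'j' => match
  Position 2: ('k', 'p', 'f') => mismatch, stop
LCP = "ij" (length 2)

2


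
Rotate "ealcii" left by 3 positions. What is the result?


Input: "ealcii", rotate left by 3
First 3 characters: "eal"
Remaining characters: "cii"
Concatenate remaining + first: "cii" + "eal" = "ciieal"

ciieal


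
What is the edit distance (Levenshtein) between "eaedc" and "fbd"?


Computing edit distance: "eaedc" -> "fbd"
DP table:
           f    b    d
      0    1    2    3
  e   1    1    2    3
  a   2    2    2    3
  e   3    3    3    3
  d   4    4    4    3
  c   5    5    5    4
Edit distance = dp[5][3] = 4

4


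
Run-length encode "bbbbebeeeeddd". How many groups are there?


Input: bbbbebeeeeddd
Scanning for consecutive runs:
  Group 1: 'b' x 4 (positions 0-3)
  Group 2: 'e' x 1 (positions 4-4)
  Group 3: 'b' x 1 (positions 5-5)
  Group 4: 'e' x 4 (positions 6-9)
  Group 5: 'd' x 3 (positions 10-12)
Total groups: 5

5


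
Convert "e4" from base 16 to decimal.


Input: "e4" in base 16
Positional expansion:
  Digit 'e' (value 14) x 16^1 = 224
  Digit '4' (value 4) x 16^0 = 4
Sum = 228

228


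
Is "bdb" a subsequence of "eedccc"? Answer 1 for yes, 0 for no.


Check if "bdb" is a subsequence of "eedccc"
Greedy scan:
  Position 0 ('e'): no match needed
  Position 1 ('e'): no match needed
  Position 2 ('d'): no match needed
  Position 3 ('c'): no match needed
  Position 4 ('c'): no match needed
  Position 5 ('c'): no match needed
Only matched 0/3 characters => not a subsequence

0


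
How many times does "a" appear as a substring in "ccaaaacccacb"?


Searching for "a" in "ccaaaacccacb"
Scanning each position:
  Position 0: "c" => no
  Position 1: "c" => no
  Position 2: "a" => MATCH
  Position 3: "a" => MATCH
  Position 4: "a" => MATCH
  Position 5: "a" => MATCH
  Position 6: "c" => no
  Position 7: "c" => no
  Position 8: "c" => no
  Position 9: "a" => MATCH
  Position 10: "c" => no
  Position 11: "b" => no
Total occurrences: 5

5


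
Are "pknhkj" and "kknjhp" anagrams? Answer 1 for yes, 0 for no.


Strings: "pknhkj", "kknjhp"
Sorted first:  hjkknp
Sorted second: hjkknp
Sorted forms match => anagrams

1


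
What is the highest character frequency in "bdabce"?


Input: bdabce
Character counts:
  'a': 1
  'b': 2
  'c': 1
  'd': 1
  'e': 1
Maximum frequency: 2

2


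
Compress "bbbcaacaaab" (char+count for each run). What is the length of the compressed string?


Input: bbbcaacaaab
Runs:
  'b' x 3 => "b3"
  'c' x 1 => "c1"
  'a' x 2 => "a2"
  'c' x 1 => "c1"
  'a' x 3 => "a3"
  'b' x 1 => "b1"
Compressed: "b3c1a2c1a3b1"
Compressed length: 12

12


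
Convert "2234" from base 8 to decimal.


Input: "2234" in base 8
Positional expansion:
  Digit '2' (value 2) x 8^3 = 1024
  Digit '2' (value 2) x 8^2 = 128
  Digit '3' (value 3) x 8^1 = 24
  Digit '4' (value 4) x 8^0 = 4
Sum = 1180

1180


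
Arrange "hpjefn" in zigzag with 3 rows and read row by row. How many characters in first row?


Zigzag "hpjefn" into 3 rows:
Placing characters:
  'h' => row 0
  'p' => row 1
  'j' => row 2
  'e' => row 1
  'f' => row 0
  'n' => row 1
Rows:
  Row 0: "hf"
  Row 1: "pen"
  Row 2: "j"
First row length: 2

2


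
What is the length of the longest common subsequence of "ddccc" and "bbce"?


LCS of "ddccc" and "bbce"
DP table:
           b    b    c    e
      0    0    0    0    0
  d   0    0    0    0    0
  d   0    0    0    0    0
  c   0    0    0    1    1
  c   0    0    0    1    1
  c   0    0    0    1    1
LCS length = dp[5][4] = 1

1


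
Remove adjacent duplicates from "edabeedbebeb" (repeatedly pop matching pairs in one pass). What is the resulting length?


Input: edabeedbebeb
Stack-based adjacent duplicate removal:
  Read 'e': push. Stack: e
  Read 'd': push. Stack: ed
  Read 'a': push. Stack: eda
  Read 'b': push. Stack: edab
  Read 'e': push. Stack: edabe
  Read 'e': matches stack top 'e' => pop. Stack: edab
  Read 'd': push. Stack: edabd
  Read 'b': push. Stack: edabdb
  Read 'e': push. Stack: edabdbe
  Read 'b': push. Stack: edabdbeb
  Read 'e': push. Stack: edabdbebe
  Read 'b': push. Stack: edabdbebeb
Final stack: "edabdbebeb" (length 10)

10


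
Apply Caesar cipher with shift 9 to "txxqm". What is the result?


Caesar cipher: shift "txxqm" by 9
  't' (pos 19) + 9 = pos 2 = 'c'
  'x' (pos 23) + 9 = pos 6 = 'g'
  'x' (pos 23) + 9 = pos 6 = 'g'
  'q' (pos 16) + 9 = pos 25 = 'z'
  'm' (pos 12) + 9 = pos 21 = 'v'
Result: cggzv

cggzv


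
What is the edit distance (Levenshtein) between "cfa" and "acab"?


Computing edit distance: "cfa" -> "acab"
DP table:
           a    c    a    b
      0    1    2    3    4
  c   1    1    1    2    3
  f   2    2    2    2    3
  a   3    2    3    2    3
Edit distance = dp[3][4] = 3

3


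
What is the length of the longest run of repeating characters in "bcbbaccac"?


Input: "bcbbaccac"
Scanning for longest run:
  Position 1 ('c'): new char, reset run to 1
  Position 2 ('b'): new char, reset run to 1
  Position 3 ('b'): continues run of 'b', length=2
  Position 4 ('a'): new char, reset run to 1
  Position 5 ('c'): new char, reset run to 1
  Position 6 ('c'): continues run of 'c', length=2
  Position 7 ('a'): new char, reset run to 1
  Position 8 ('c'): new char, reset run to 1
Longest run: 'b' with length 2

2


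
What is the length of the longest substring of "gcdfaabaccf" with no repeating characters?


Input: "gcdfaabaccf"
Sliding window (track last position of each char):
  Position 0 ('g'): window [0,0] length 1 -- new best
  Position 1 ('c'): window [0,1] length 2 -- new best
  Position 2 ('d'): window [0,2] length 3 -- new best
  Position 3 ('f'): window [0,3] length 4 -- new best
  Position 4 ('a'): window [0,4] length 5 -- new best
  Position 5 ('a'): repeat (last at 4), move window start to 5
  Position 5 ('a'): window [5,5] length 1
  Position 6 ('b'): window [5,6] length 2
  Position 7 ('a'): repeat (last at 5), move window start to 6
  Position 7 ('a'): window [6,7] length 2
  Position 8 ('c'): window [6,8] length 3
  Position 9 ('c'): repeat (last at 8), move window start to 9
  Position 9 ('c'): window [9,9] length 1
  Position 10 ('f'): window [9,10] length 2
Longest substring with no repeats: "gcdfa" with length 5

5


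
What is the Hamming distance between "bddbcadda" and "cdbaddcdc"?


Comparing "bddbcadda" and "cdbaddcdc" position by position:
  Position 0: 'b' vs 'c' => differ
  Position 1: 'd' vs 'd' => same
  Position 2: 'd' vs 'b' => differ
  Position 3: 'b' vs 'a' => differ
  Position 4: 'c' vs 'd' => differ
  Position 5: 'a' vs 'd' => differ
  Position 6: 'd' vs 'c' => differ
  Position 7: 'd' vs 'd' => same
  Position 8: 'a' vs 'c' => differ
Total differences (Hamming distance): 7

7


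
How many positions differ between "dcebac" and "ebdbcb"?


Comparing "dcebac" and "ebdbcb" position by position:
  Position 0: 'd' vs 'e' => DIFFER
  Position 1: 'c' vs 'b' => DIFFER
  Position 2: 'e' vs 'd' => DIFFER
  Position 3: 'b' vs 'b' => same
  Position 4: 'a' vs 'c' => DIFFER
  Position 5: 'c' vs 'b' => DIFFER
Positions that differ: 5

5


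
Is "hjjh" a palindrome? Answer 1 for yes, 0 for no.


Input: hjjh
Reversed: hjjh
  Compare pos 0 ('h') with pos 3 ('h'): match
  Compare pos 1 ('j') with pos 2 ('j'): match
Result: palindrome

1


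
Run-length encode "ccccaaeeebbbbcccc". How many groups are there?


Input: ccccaaeeebbbbcccc
Scanning for consecutive runs:
  Group 1: 'c' x 4 (positions 0-3)
  Group 2: 'a' x 2 (positions 4-5)
  Group 3: 'e' x 3 (positions 6-8)
  Group 4: 'b' x 4 (positions 9-12)
  Group 5: 'c' x 4 (positions 13-16)
Total groups: 5

5


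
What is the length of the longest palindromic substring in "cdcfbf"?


Input: "cdcfbf"
Checking substrings for palindromes:
  [0:3] "cdc" (len 3) => palindrome
  [3:6] "fbf" (len 3) => palindrome
Longest palindromic substring: "cdc" with length 3

3


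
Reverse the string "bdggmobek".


Input: bdggmobek
Reading characters right to left:
  Position 8: 'k'
  Position 7: 'e'
  Position 6: 'b'
  Position 5: 'o'
  Position 4: 'm'
  Position 3: 'g'
  Position 2: 'g'
  Position 1: 'd'
  Position 0: 'b'
Reversed: kebomggdb

kebomggdb


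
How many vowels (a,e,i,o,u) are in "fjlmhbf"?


Input: fjlmhbf
Checking each character:
  'f' at position 0: consonant
  'j' at position 1: consonant
  'l' at position 2: consonant
  'm' at position 3: consonant
  'h' at position 4: consonant
  'b' at position 5: consonant
  'f' at position 6: consonant
Total vowels: 0

0


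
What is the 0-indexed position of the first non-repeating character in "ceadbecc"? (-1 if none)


Input: ceadbecc
Character frequencies:
  'a': 1
  'b': 1
  'c': 3
  'd': 1
  'e': 2
Scanning left to right for freq == 1:
  Position 0 ('c'): freq=3, skip
  Position 1 ('e'): freq=2, skip
  Position 2 ('a'): unique! => answer = 2

2


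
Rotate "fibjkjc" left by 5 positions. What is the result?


Input: "fibjkjc", rotate left by 5
First 5 characters: "fibjk"
Remaining characters: "jc"
Concatenate remaining + first: "jc" + "fibjk" = "jcfibjk"

jcfibjk


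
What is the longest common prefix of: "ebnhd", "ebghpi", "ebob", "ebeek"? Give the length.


Words: ebnhd, ebghpi, ebob, ebeek
  Position 0: all 'e' => match
  Position 1: all 'b' => match
  Position 2: ('n', 'g', 'o', 'e') => mismatch, stop
LCP = "eb" (length 2)

2


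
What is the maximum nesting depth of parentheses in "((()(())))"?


Input: "((()(())))"
Tracking depth:
  Position 0 '(': depth becomes 1
  Position 1 '(': depth becomes 2
  Position 2 '(': depth becomes 3
  Position 3 ')': depth becomes 2
  Position 4 '(': depth becomes 3
  Position 5 '(': depth becomes 4
  Position 6 ')': depth becomes 3
  Position 7 ')': depth becomes 2
  Position 8 ')': depth becomes 1
  Position 9 ')': depth becomes 0
Maximum depth reached: 4

4


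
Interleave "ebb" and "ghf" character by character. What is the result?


Interleaving "ebb" and "ghf":
  Position 0: 'e' from first, 'g' from second => "eg"
  Position 1: 'b' from first, 'h' from second => "bh"
  Position 2: 'b' from first, 'f' from second => "bf"
Result: egbhbf

egbhbf


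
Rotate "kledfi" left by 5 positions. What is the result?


Input: "kledfi", rotate left by 5
First 5 characters: "kledf"
Remaining characters: "i"
Concatenate remaining + first: "i" + "kledf" = "ikledf"

ikledf


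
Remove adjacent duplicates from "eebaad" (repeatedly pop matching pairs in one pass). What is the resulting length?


Input: eebaad
Stack-based adjacent duplicate removal:
  Read 'e': push. Stack: e
  Read 'e': matches stack top 'e' => pop. Stack: (empty)
  Read 'b': push. Stack: b
  Read 'a': push. Stack: ba
  Read 'a': matches stack top 'a' => pop. Stack: b
  Read 'd': push. Stack: bd
Final stack: "bd" (length 2)

2


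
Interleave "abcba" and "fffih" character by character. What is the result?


Interleaving "abcba" and "fffih":
  Position 0: 'a' from first, 'f' from second => "af"
  Position 1: 'b' from first, 'f' from second => "bf"
  Position 2: 'c' from first, 'f' from second => "cf"
  Position 3: 'b' from first, 'i' from second => "bi"
  Position 4: 'a' from first, 'h' from second => "ah"
Result: afbfcfbiah

afbfcfbiah


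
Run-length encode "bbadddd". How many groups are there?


Input: bbadddd
Scanning for consecutive runs:
  Group 1: 'b' x 2 (positions 0-1)
  Group 2: 'a' x 1 (positions 2-2)
  Group 3: 'd' x 4 (positions 3-6)
Total groups: 3

3


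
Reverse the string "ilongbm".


Input: ilongbm
Reading characters right to left:
  Position 6: 'm'
  Position 5: 'b'
  Position 4: 'g'
  Position 3: 'n'
  Position 2: 'o'
  Position 1: 'l'
  Position 0: 'i'
Reversed: mbgnoli

mbgnoli


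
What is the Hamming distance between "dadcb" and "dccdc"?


Comparing "dadcb" and "dccdc" position by position:
  Position 0: 'd' vs 'd' => same
  Position 1: 'a' vs 'c' => differ
  Position 2: 'd' vs 'c' => differ
  Position 3: 'c' vs 'd' => differ
  Position 4: 'b' vs 'c' => differ
Total differences (Hamming distance): 4

4


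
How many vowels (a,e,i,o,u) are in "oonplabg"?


Input: oonplabg
Checking each character:
  'o' at position 0: vowel (running total: 1)
  'o' at position 1: vowel (running total: 2)
  'n' at position 2: consonant
  'p' at position 3: consonant
  'l' at position 4: consonant
  'a' at position 5: vowel (running total: 3)
  'b' at position 6: consonant
  'g' at position 7: consonant
Total vowels: 3

3


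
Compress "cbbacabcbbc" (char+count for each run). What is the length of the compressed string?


Input: cbbacabcbbc
Runs:
  'c' x 1 => "c1"
  'b' x 2 => "b2"
  'a' x 1 => "a1"
  'c' x 1 => "c1"
  'a' x 1 => "a1"
  'b' x 1 => "b1"
  'c' x 1 => "c1"
  'b' x 2 => "b2"
  'c' x 1 => "c1"
Compressed: "c1b2a1c1a1b1c1b2c1"
Compressed length: 18

18


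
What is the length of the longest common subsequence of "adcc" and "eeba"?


LCS of "adcc" and "eeba"
DP table:
           e    e    b    a
      0    0    0    0    0
  a   0    0    0    0    1
  d   0    0    0    0    1
  c   0    0    0    0    1
  c   0    0    0    0    1
LCS length = dp[4][4] = 1

1


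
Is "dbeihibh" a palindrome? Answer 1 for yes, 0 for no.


Input: dbeihibh
Reversed: hbihiebd
  Compare pos 0 ('d') with pos 7 ('h'): MISMATCH
  Compare pos 1 ('b') with pos 6 ('b'): match
  Compare pos 2 ('e') with pos 5 ('i'): MISMATCH
  Compare pos 3 ('i') with pos 4 ('h'): MISMATCH
Result: not a palindrome

0


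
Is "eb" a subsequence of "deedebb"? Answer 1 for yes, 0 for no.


Check if "eb" is a subsequence of "deedebb"
Greedy scan:
  Position 0 ('d'): no match needed
  Position 1 ('e'): matches sub[0] = 'e'
  Position 2 ('e'): no match needed
  Position 3 ('d'): no match needed
  Position 4 ('e'): no match needed
  Position 5 ('b'): matches sub[1] = 'b'
  Position 6 ('b'): no match needed
All 2 characters matched => is a subsequence

1


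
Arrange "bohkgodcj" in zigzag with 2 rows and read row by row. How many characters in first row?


Zigzag "bohkgodcj" into 2 rows:
Placing characters:
  'b' => row 0
  'o' => row 1
  'h' => row 0
  'k' => row 1
  'g' => row 0
  'o' => row 1
  'd' => row 0
  'c' => row 1
  'j' => row 0
Rows:
  Row 0: "bhgdj"
  Row 1: "okoc"
First row length: 5

5


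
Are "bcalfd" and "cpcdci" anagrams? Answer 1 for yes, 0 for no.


Strings: "bcalfd", "cpcdci"
Sorted first:  abcdfl
Sorted second: cccdip
Differ at position 0: 'a' vs 'c' => not anagrams

0


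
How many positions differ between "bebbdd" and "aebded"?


Comparing "bebbdd" and "aebded" position by position:
  Position 0: 'b' vs 'a' => DIFFER
  Position 1: 'e' vs 'e' => same
  Position 2: 'b' vs 'b' => same
  Position 3: 'b' vs 'd' => DIFFER
  Position 4: 'd' vs 'e' => DIFFER
  Position 5: 'd' vs 'd' => same
Positions that differ: 3

3


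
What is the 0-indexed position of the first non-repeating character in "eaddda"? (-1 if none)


Input: eaddda
Character frequencies:
  'a': 2
  'd': 3
  'e': 1
Scanning left to right for freq == 1:
  Position 0 ('e'): unique! => answer = 0

0


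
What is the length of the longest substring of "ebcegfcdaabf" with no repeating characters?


Input: "ebcegfcdaabf"
Sliding window (track last position of each char):
  Position 0 ('e'): window [0,0] length 1 -- new best
  Position 1 ('b'): window [0,1] length 2 -- new best
  Position 2 ('c'): window [0,2] length 3 -- new best
  Position 3 ('e'): repeat (last at 0), move window start to 1
  Position 3 ('e'): window [1,3] length 3
  Position 4 ('g'): window [1,4] length 4 -- new best
  Position 5 ('f'): window [1,5] length 5 -- new best
  Position 6 ('c'): repeat (last at 2), move window start to 3
  Position 6 ('c'): window [3,6] length 4
  Position 7 ('d'): window [3,7] length 5
  Position 8 ('a'): window [3,8] length 6 -- new best
  Position 9 ('a'): repeat (last at 8), move window start to 9
  Position 9 ('a'): window [9,9] length 1
  Position 10 ('b'): window [9,10] length 2
  Position 11 ('f'): window [9,11] length 3
Longest substring with no repeats: "egfcda" with length 6

6


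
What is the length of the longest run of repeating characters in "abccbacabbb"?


Input: "abccbacabbb"
Scanning for longest run:
  Position 1 ('b'): new char, reset run to 1
  Position 2 ('c'): new char, reset run to 1
  Position 3 ('c'): continues run of 'c', length=2
  Position 4 ('b'): new char, reset run to 1
  Position 5 ('a'): new char, reset run to 1
  Position 6 ('c'): new char, reset run to 1
  Position 7 ('a'): new char, reset run to 1
  Position 8 ('b'): new char, reset run to 1
  Position 9 ('b'): continues run of 'b', length=2
  Position 10 ('b'): continues run of 'b', length=3
Longest run: 'b' with length 3

3


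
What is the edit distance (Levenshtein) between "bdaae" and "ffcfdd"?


Computing edit distance: "bdaae" -> "ffcfdd"
DP table:
           f    f    c    f    d    d
      0    1    2    3    4    5    6
  b   1    1    2    3    4    5    6
  d   2    2    2    3    4    4    5
  a   3    3    3    3    4    5    5
  a   4    4    4    4    4    5    6
  e   5    5    5    5    5    5    6
Edit distance = dp[5][6] = 6

6


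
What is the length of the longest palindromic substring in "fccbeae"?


Input: "fccbeae"
Checking substrings for palindromes:
  [4:7] "eae" (len 3) => palindrome
  [1:3] "cc" (len 2) => palindrome
Longest palindromic substring: "eae" with length 3

3


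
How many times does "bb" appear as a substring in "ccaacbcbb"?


Searching for "bb" in "ccaacbcbb"
Scanning each position:
  Position 0: "cc" => no
  Position 1: "ca" => no
  Position 2: "aa" => no
  Position 3: "ac" => no
  Position 4: "cb" => no
  Position 5: "bc" => no
  Position 6: "cb" => no
  Position 7: "bb" => MATCH
Total occurrences: 1

1


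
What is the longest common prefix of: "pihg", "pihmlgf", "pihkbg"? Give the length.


Words: pihg, pihmlgf, pihkbg
  Position 0: all 'p' => match
  Position 1: all 'i' => match
  Position 2: all 'h' => match
  Position 3: ('g', 'm', 'k') => mismatch, stop
LCP = "pih" (length 3)

3


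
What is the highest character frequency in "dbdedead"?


Input: dbdedead
Character counts:
  'a': 1
  'b': 1
  'd': 4
  'e': 2
Maximum frequency: 4

4


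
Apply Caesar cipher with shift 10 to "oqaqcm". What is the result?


Caesar cipher: shift "oqaqcm" by 10
  'o' (pos 14) + 10 = pos 24 = 'y'
  'q' (pos 16) + 10 = pos 0 = 'a'
  'a' (pos 0) + 10 = pos 10 = 'k'
  'q' (pos 16) + 10 = pos 0 = 'a'
  'c' (pos 2) + 10 = pos 12 = 'm'
  'm' (pos 12) + 10 = pos 22 = 'w'
Result: yakamw

yakamw


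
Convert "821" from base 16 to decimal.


Input: "821" in base 16
Positional expansion:
  Digit '8' (value 8) x 16^2 = 2048
  Digit '2' (value 2) x 16^1 = 32
  Digit '1' (value 1) x 16^0 = 1
Sum = 2081

2081


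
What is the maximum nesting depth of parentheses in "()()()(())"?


Input: "()()()(())"
Tracking depth:
  Position 0 '(': depth becomes 1
  Position 1 ')': depth becomes 0
  Position 2 '(': depth becomes 1
  Position 3 ')': depth becomes 0
  Position 4 '(': depth becomes 1
  Position 5 ')': depth becomes 0
  Position 6 '(': depth becomes 1
  Position 7 '(': depth becomes 2
  Position 8 ')': depth becomes 1
  Position 9 ')': depth becomes 0
Maximum depth reached: 2

2


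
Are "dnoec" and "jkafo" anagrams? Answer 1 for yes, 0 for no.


Strings: "dnoec", "jkafo"
Sorted first:  cdeno
Sorted second: afjko
Differ at position 0: 'c' vs 'a' => not anagrams

0


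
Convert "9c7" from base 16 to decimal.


Input: "9c7" in base 16
Positional expansion:
  Digit '9' (value 9) x 16^2 = 2304
  Digit 'c' (value 12) x 16^1 = 192
  Digit '7' (value 7) x 16^0 = 7
Sum = 2503

2503


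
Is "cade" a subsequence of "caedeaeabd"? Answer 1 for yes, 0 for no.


Check if "cade" is a subsequence of "caedeaeabd"
Greedy scan:
  Position 0 ('c'): matches sub[0] = 'c'
  Position 1 ('a'): matches sub[1] = 'a'
  Position 2 ('e'): no match needed
  Position 3 ('d'): matches sub[2] = 'd'
  Position 4 ('e'): matches sub[3] = 'e'
  Position 5 ('a'): no match needed
  Position 6 ('e'): no match needed
  Position 7 ('a'): no match needed
  Position 8 ('b'): no match needed
  Position 9 ('d'): no match needed
All 4 characters matched => is a subsequence

1


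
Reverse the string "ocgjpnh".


Input: ocgjpnh
Reading characters right to left:
  Position 6: 'h'
  Position 5: 'n'
  Position 4: 'p'
  Position 3: 'j'
  Position 2: 'g'
  Position 1: 'c'
  Position 0: 'o'
Reversed: hnpjgco

hnpjgco


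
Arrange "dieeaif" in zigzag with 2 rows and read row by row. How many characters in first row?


Zigzag "dieeaif" into 2 rows:
Placing characters:
  'd' => row 0
  'i' => row 1
  'e' => row 0
  'e' => row 1
  'a' => row 0
  'i' => row 1
  'f' => row 0
Rows:
  Row 0: "deaf"
  Row 1: "iei"
First row length: 4

4


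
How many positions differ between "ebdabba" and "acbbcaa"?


Comparing "ebdabba" and "acbbcaa" position by position:
  Position 0: 'e' vs 'a' => DIFFER
  Position 1: 'b' vs 'c' => DIFFER
  Position 2: 'd' vs 'b' => DIFFER
  Position 3: 'a' vs 'b' => DIFFER
  Position 4: 'b' vs 'c' => DIFFER
  Position 5: 'b' vs 'a' => DIFFER
  Position 6: 'a' vs 'a' => same
Positions that differ: 6

6


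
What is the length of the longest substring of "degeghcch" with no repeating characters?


Input: "degeghcch"
Sliding window (track last position of each char):
  Position 0 ('d'): window [0,0] length 1 -- new best
  Position 1 ('e'): window [0,1] length 2 -- new best
  Position 2 ('g'): window [0,2] length 3 -- new best
  Position 3 ('e'): repeat (last at 1), move window start to 2
  Position 3 ('e'): window [2,3] length 2
  Position 4 ('g'): repeat (last at 2), move window start to 3
  Position 4 ('g'): window [3,4] length 2
  Position 5 ('h'): window [3,5] length 3
  Position 6 ('c'): window [3,6] length 4 -- new best
  Position 7 ('c'): repeat (last at 6), move window start to 7
  Position 7 ('c'): window [7,7] length 1
  Position 8 ('h'): window [7,8] length 2
Longest substring with no repeats: "eghc" with length 4

4


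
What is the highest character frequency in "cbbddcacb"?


Input: cbbddcacb
Character counts:
  'a': 1
  'b': 3
  'c': 3
  'd': 2
Maximum frequency: 3

3


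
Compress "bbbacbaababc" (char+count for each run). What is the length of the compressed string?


Input: bbbacbaababc
Runs:
  'b' x 3 => "b3"
  'a' x 1 => "a1"
  'c' x 1 => "c1"
  'b' x 1 => "b1"
  'a' x 2 => "a2"
  'b' x 1 => "b1"
  'a' x 1 => "a1"
  'b' x 1 => "b1"
  'c' x 1 => "c1"
Compressed: "b3a1c1b1a2b1a1b1c1"
Compressed length: 18

18


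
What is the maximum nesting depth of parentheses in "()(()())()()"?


Input: "()(()())()()"
Tracking depth:
  Position 0 '(': depth becomes 1
  Position 1 ')': depth becomes 0
  Position 2 '(': depth becomes 1
  Position 3 '(': depth becomes 2
  Position 4 ')': depth becomes 1
  Position 5 '(': depth becomes 2
  Position 6 ')': depth becomes 1
  Position 7 ')': depth becomes 0
  Position 8 '(': depth becomes 1
  Position 9 ')': depth becomes 0
  Position 10 '(': depth becomes 1
  Position 11 ')': depth becomes 0
Maximum depth reached: 2

2


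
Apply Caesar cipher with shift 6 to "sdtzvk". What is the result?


Caesar cipher: shift "sdtzvk" by 6
  's' (pos 18) + 6 = pos 24 = 'y'
  'd' (pos 3) + 6 = pos 9 = 'j'
  't' (pos 19) + 6 = pos 25 = 'z'
  'z' (pos 25) + 6 = pos 5 = 'f'
  'v' (pos 21) + 6 = pos 1 = 'b'
  'k' (pos 10) + 6 = pos 16 = 'q'
Result: yjzfbq

yjzfbq


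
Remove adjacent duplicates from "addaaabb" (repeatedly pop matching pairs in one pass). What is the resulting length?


Input: addaaabb
Stack-based adjacent duplicate removal:
  Read 'a': push. Stack: a
  Read 'd': push. Stack: ad
  Read 'd': matches stack top 'd' => pop. Stack: a
  Read 'a': matches stack top 'a' => pop. Stack: (empty)
  Read 'a': push. Stack: a
  Read 'a': matches stack top 'a' => pop. Stack: (empty)
  Read 'b': push. Stack: b
  Read 'b': matches stack top 'b' => pop. Stack: (empty)
Final stack: "" (length 0)

0


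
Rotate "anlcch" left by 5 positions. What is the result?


Input: "anlcch", rotate left by 5
First 5 characters: "anlcc"
Remaining characters: "h"
Concatenate remaining + first: "h" + "anlcc" = "hanlcc"

hanlcc


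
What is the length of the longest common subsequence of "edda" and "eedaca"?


LCS of "edda" and "eedaca"
DP table:
           e    e    d    a    c    a
      0    0    0    0    0    0    0
  e   0    1    1    1    1    1    1
  d   0    1    1    2    2    2    2
  d   0    1    1    2    2    2    2
  a   0    1    1    2    3    3    3
LCS length = dp[4][6] = 3

3


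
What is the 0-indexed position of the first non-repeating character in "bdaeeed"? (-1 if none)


Input: bdaeeed
Character frequencies:
  'a': 1
  'b': 1
  'd': 2
  'e': 3
Scanning left to right for freq == 1:
  Position 0 ('b'): unique! => answer = 0

0


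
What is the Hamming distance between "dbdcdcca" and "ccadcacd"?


Comparing "dbdcdcca" and "ccadcacd" position by position:
  Position 0: 'd' vs 'c' => differ
  Position 1: 'b' vs 'c' => differ
  Position 2: 'd' vs 'a' => differ
  Position 3: 'c' vs 'd' => differ
  Position 4: 'd' vs 'c' => differ
  Position 5: 'c' vs 'a' => differ
  Position 6: 'c' vs 'c' => same
  Position 7: 'a' vs 'd' => differ
Total differences (Hamming distance): 7

7


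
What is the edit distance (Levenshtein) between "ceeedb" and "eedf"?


Computing edit distance: "ceeedb" -> "eedf"
DP table:
           e    e    d    f
      0    1    2    3    4
  c   1    1    2    3    4
  e   2    1    1    2    3
  e   3    2    1    2    3
  e   4    3    2    2    3
  d   5    4    3    2    3
  b   6    5    4    3    3
Edit distance = dp[6][4] = 3

3


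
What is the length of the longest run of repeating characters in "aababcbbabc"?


Input: "aababcbbabc"
Scanning for longest run:
  Position 1 ('a'): continues run of 'a', length=2
  Position 2 ('b'): new char, reset run to 1
  Position 3 ('a'): new char, reset run to 1
  Position 4 ('b'): new char, reset run to 1
  Position 5 ('c'): new char, reset run to 1
  Position 6 ('b'): new char, reset run to 1
  Position 7 ('b'): continues run of 'b', length=2
  Position 8 ('a'): new char, reset run to 1
  Position 9 ('b'): new char, reset run to 1
  Position 10 ('c'): new char, reset run to 1
Longest run: 'a' with length 2

2


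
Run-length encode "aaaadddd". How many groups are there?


Input: aaaadddd
Scanning for consecutive runs:
  Group 1: 'a' x 4 (positions 0-3)
  Group 2: 'd' x 4 (positions 4-7)
Total groups: 2

2


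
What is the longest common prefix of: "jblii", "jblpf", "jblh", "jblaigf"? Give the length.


Words: jblii, jblpf, jblh, jblaigf
  Position 0: all 'j' => match
  Position 1: all 'b' => match
  Position 2: all 'l' => match
  Position 3: ('i', 'p', 'h', 'a') => mismatch, stop
LCP = "jbl" (length 3)

3


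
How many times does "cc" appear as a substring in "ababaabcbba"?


Searching for "cc" in "ababaabcbba"
Scanning each position:
  Position 0: "ab" => no
  Position 1: "ba" => no
  Position 2: "ab" => no
  Position 3: "ba" => no
  Position 4: "aa" => no
  Position 5: "ab" => no
  Position 6: "bc" => no
  Position 7: "cb" => no
  Position 8: "bb" => no
  Position 9: "ba" => no
Total occurrences: 0

0


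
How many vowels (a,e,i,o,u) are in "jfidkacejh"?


Input: jfidkacejh
Checking each character:
  'j' at position 0: consonant
  'f' at position 1: consonant
  'i' at position 2: vowel (running total: 1)
  'd' at position 3: consonant
  'k' at position 4: consonant
  'a' at position 5: vowel (running total: 2)
  'c' at position 6: consonant
  'e' at position 7: vowel (running total: 3)
  'j' at position 8: consonant
  'h' at position 9: consonant
Total vowels: 3

3


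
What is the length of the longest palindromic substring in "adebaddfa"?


Input: "adebaddfa"
Checking substrings for palindromes:
  [5:7] "dd" (len 2) => palindrome
Longest palindromic substring: "dd" with length 2

2


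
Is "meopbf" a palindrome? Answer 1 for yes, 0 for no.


Input: meopbf
Reversed: fbpoem
  Compare pos 0 ('m') with pos 5 ('f'): MISMATCH
  Compare pos 1 ('e') with pos 4 ('b'): MISMATCH
  Compare pos 2 ('o') with pos 3 ('p'): MISMATCH
Result: not a palindrome

0


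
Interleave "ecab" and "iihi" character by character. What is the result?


Interleaving "ecab" and "iihi":
  Position 0: 'e' from first, 'i' from second => "ei"
  Position 1: 'c' from first, 'i' from second => "ci"
  Position 2: 'a' from first, 'h' from second => "ah"
  Position 3: 'b' from first, 'i' from second => "bi"
Result: eiciahbi

eiciahbi


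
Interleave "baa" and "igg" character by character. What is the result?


Interleaving "baa" and "igg":
  Position 0: 'b' from first, 'i' from second => "bi"
  Position 1: 'a' from first, 'g' from second => "ag"
  Position 2: 'a' from first, 'g' from second => "ag"
Result: biagag

biagag


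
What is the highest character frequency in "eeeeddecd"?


Input: eeeeddecd
Character counts:
  'c': 1
  'd': 3
  'e': 5
Maximum frequency: 5

5


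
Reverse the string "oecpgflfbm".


Input: oecpgflfbm
Reading characters right to left:
  Position 9: 'm'
  Position 8: 'b'
  Position 7: 'f'
  Position 6: 'l'
  Position 5: 'f'
  Position 4: 'g'
  Position 3: 'p'
  Position 2: 'c'
  Position 1: 'e'
  Position 0: 'o'
Reversed: mbflfgpceo

mbflfgpceo


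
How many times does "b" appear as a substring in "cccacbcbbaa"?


Searching for "b" in "cccacbcbbaa"
Scanning each position:
  Position 0: "c" => no
  Position 1: "c" => no
  Position 2: "c" => no
  Position 3: "a" => no
  Position 4: "c" => no
  Position 5: "b" => MATCH
  Position 6: "c" => no
  Position 7: "b" => MATCH
  Position 8: "b" => MATCH
  Position 9: "a" => no
  Position 10: "a" => no
Total occurrences: 3

3


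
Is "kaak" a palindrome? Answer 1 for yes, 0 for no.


Input: kaak
Reversed: kaak
  Compare pos 0 ('k') with pos 3 ('k'): match
  Compare pos 1 ('a') with pos 2 ('a'): match
Result: palindrome

1


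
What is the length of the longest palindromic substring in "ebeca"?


Input: "ebeca"
Checking substrings for palindromes:
  [0:3] "ebe" (len 3) => palindrome
Longest palindromic substring: "ebe" with length 3

3


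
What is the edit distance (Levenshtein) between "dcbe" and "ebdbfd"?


Computing edit distance: "dcbe" -> "ebdbfd"
DP table:
           e    b    d    b    f    d
      0    1    2    3    4    5    6
  d   1    1    2    2    3    4    5
  c   2    2    2    3    3    4    5
  b   3    3    2    3    3    4    5
  e   4    3    3    3    4    4    5
Edit distance = dp[4][6] = 5

5


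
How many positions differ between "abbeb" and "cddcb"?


Comparing "abbeb" and "cddcb" position by position:
  Position 0: 'a' vs 'c' => DIFFER
  Position 1: 'b' vs 'd' => DIFFER
  Position 2: 'b' vs 'd' => DIFFER
  Position 3: 'e' vs 'c' => DIFFER
  Position 4: 'b' vs 'b' => same
Positions that differ: 4

4


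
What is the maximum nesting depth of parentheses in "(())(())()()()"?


Input: "(())(())()()()"
Tracking depth:
  Position 0 '(': depth becomes 1
  Position 1 '(': depth becomes 2
  Position 2 ')': depth becomes 1
  Position 3 ')': depth becomes 0
  Position 4 '(': depth becomes 1
  Position 5 '(': depth becomes 2
  Position 6 ')': depth becomes 1
  Position 7 ')': depth becomes 0
  Position 8 '(': depth becomes 1
  Position 9 ')': depth becomes 0
  Position 10 '(': depth becomes 1
  Position 11 ')': depth becomes 0
  Position 12 '(': depth becomes 1
  Position 13 ')': depth becomes 0
Maximum depth reached: 2

2


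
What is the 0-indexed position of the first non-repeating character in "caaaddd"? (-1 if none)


Input: caaaddd
Character frequencies:
  'a': 3
  'c': 1
  'd': 3
Scanning left to right for freq == 1:
  Position 0 ('c'): unique! => answer = 0

0


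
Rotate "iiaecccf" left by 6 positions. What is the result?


Input: "iiaecccf", rotate left by 6
First 6 characters: "iiaecc"
Remaining characters: "cf"
Concatenate remaining + first: "cf" + "iiaecc" = "cfiiaecc"

cfiiaecc


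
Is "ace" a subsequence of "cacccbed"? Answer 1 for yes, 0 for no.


Check if "ace" is a subsequence of "cacccbed"
Greedy scan:
  Position 0 ('c'): no match needed
  Position 1 ('a'): matches sub[0] = 'a'
  Position 2 ('c'): matches sub[1] = 'c'
  Position 3 ('c'): no match needed
  Position 4 ('c'): no match needed
  Position 5 ('b'): no match needed
  Position 6 ('e'): matches sub[2] = 'e'
  Position 7 ('d'): no match needed
All 3 characters matched => is a subsequence

1


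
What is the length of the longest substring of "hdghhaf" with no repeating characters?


Input: "hdghhaf"
Sliding window (track last position of each char):
  Position 0 ('h'): window [0,0] length 1 -- new best
  Position 1 ('d'): window [0,1] length 2 -- new best
  Position 2 ('g'): window [0,2] length 3 -- new best
  Position 3 ('h'): repeat (last at 0), move window start to 1
  Position 3 ('h'): window [1,3] length 3
  Position 4 ('h'): repeat (last at 3), move window start to 4
  Position 4 ('h'): window [4,4] length 1
  Position 5 ('a'): window [4,5] length 2
  Position 6 ('f'): window [4,6] length 3
Longest substring with no repeats: "hdg" with length 3

3


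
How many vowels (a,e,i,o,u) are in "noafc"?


Input: noafc
Checking each character:
  'n' at position 0: consonant
  'o' at position 1: vowel (running total: 1)
  'a' at position 2: vowel (running total: 2)
  'f' at position 3: consonant
  'c' at position 4: consonant
Total vowels: 2

2


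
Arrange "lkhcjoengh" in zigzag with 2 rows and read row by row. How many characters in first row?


Zigzag "lkhcjoengh" into 2 rows:
Placing characters:
  'l' => row 0
  'k' => row 1
  'h' => row 0
  'c' => row 1
  'j' => row 0
  'o' => row 1
  'e' => row 0
  'n' => row 1
  'g' => row 0
  'h' => row 1
Rows:
  Row 0: "lhjeg"
  Row 1: "kconh"
First row length: 5

5


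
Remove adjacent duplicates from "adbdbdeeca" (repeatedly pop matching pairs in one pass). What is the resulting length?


Input: adbdbdeeca
Stack-based adjacent duplicate removal:
  Read 'a': push. Stack: a
  Read 'd': push. Stack: ad
  Read 'b': push. Stack: adb
  Read 'd': push. Stack: adbd
  Read 'b': push. Stack: adbdb
  Read 'd': push. Stack: adbdbd
  Read 'e': push. Stack: adbdbde
  Read 'e': matches stack top 'e' => pop. Stack: adbdbd
  Read 'c': push. Stack: adbdbdc
  Read 'a': push. Stack: adbdbdca
Final stack: "adbdbdca" (length 8)

8


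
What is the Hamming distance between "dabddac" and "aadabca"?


Comparing "dabddac" and "aadabca" position by position:
  Position 0: 'd' vs 'a' => differ
  Position 1: 'a' vs 'a' => same
  Position 2: 'b' vs 'd' => differ
  Position 3: 'd' vs 'a' => differ
  Position 4: 'd' vs 'b' => differ
  Position 5: 'a' vs 'c' => differ
  Position 6: 'c' vs 'a' => differ
Total differences (Hamming distance): 6

6


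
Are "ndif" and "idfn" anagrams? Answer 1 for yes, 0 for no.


Strings: "ndif", "idfn"
Sorted first:  dfin
Sorted second: dfin
Sorted forms match => anagrams

1


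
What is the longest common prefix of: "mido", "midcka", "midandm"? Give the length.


Words: mido, midcka, midandm
  Position 0: all 'm' => match
  Position 1: all 'i' => match
  Position 2: all 'd' => match
  Position 3: ('o', 'c', 'a') => mismatch, stop
LCP = "mid" (length 3)

3


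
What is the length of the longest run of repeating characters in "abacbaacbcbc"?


Input: "abacbaacbcbc"
Scanning for longest run:
  Position 1 ('b'): new char, reset run to 1
  Position 2 ('a'): new char, reset run to 1
  Position 3 ('c'): new char, reset run to 1
  Position 4 ('b'): new char, reset run to 1
  Position 5 ('a'): new char, reset run to 1
  Position 6 ('a'): continues run of 'a', length=2
  Position 7 ('c'): new char, reset run to 1
  Position 8 ('b'): new char, reset run to 1
  Position 9 ('c'): new char, reset run to 1
  Position 10 ('b'): new char, reset run to 1
  Position 11 ('c'): new char, reset run to 1
Longest run: 'a' with length 2

2
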